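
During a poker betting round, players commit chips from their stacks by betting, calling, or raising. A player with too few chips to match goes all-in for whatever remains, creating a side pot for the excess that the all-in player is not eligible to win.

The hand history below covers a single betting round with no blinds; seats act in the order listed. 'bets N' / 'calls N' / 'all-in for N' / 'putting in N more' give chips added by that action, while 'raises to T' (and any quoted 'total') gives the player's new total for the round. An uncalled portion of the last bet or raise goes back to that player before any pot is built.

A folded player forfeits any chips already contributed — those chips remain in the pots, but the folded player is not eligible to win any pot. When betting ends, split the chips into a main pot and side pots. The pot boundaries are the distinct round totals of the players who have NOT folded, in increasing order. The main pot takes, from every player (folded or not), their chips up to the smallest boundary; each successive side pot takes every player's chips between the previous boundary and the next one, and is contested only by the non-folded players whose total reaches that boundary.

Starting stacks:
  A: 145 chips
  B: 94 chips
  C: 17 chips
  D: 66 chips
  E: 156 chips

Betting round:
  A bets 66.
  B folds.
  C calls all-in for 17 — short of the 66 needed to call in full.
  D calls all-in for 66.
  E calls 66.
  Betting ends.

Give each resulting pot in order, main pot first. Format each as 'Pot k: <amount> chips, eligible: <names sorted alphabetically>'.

Pot 1: 68 chips, eligible: A, C, D, E
Pot 2: 147 chips, eligible: A, D, E

Derivation:
Contributions: A=66, C=17, D=66, E=66
Folded: B
Pot levels (distinct totals of non-folded players): 17, 66
Layer 1-17: 17 each from A, C, D, E = 17*4 = 68 chips; eligible A, C, D, E
Layer 18-66: 49 each from A, D, E = 49*3 = 147 chips; eligible A, D, E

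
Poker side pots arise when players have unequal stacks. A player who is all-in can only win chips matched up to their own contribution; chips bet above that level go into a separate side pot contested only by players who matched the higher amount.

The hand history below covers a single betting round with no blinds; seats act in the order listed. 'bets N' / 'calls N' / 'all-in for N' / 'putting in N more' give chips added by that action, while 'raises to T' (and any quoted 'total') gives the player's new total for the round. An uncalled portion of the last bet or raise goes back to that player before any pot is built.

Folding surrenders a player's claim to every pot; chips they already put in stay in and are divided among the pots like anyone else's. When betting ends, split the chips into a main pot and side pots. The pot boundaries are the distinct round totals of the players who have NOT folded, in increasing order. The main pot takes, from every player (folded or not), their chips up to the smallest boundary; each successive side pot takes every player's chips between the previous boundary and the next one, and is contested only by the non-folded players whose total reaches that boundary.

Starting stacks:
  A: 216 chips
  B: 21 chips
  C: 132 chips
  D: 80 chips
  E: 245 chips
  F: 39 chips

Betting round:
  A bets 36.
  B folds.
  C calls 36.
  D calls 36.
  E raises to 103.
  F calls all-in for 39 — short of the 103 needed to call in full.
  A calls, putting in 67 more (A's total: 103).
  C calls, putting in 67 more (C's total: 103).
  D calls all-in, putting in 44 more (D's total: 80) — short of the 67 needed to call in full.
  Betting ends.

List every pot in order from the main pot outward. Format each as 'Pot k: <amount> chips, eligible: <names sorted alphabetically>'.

Contributions: A=103, C=103, D=80, E=103, F=39
Folded: B
Pot levels (distinct totals of non-folded players): 39, 80, 103
Layer 1-39: 39 each from A, C, D, E, F = 39*5 = 195 chips; eligible A, C, D, E, F
Layer 40-80: 41 each from A, C, D, E = 41*4 = 164 chips; eligible A, C, D, E
Layer 81-103: 23 each from A, C, E = 23*3 = 69 chips; eligible A, C, E

Pot 1: 195 chips, eligible: A, C, D, E, F
Pot 2: 164 chips, eligible: A, C, D, E
Pot 3: 69 chips, eligible: A, C, E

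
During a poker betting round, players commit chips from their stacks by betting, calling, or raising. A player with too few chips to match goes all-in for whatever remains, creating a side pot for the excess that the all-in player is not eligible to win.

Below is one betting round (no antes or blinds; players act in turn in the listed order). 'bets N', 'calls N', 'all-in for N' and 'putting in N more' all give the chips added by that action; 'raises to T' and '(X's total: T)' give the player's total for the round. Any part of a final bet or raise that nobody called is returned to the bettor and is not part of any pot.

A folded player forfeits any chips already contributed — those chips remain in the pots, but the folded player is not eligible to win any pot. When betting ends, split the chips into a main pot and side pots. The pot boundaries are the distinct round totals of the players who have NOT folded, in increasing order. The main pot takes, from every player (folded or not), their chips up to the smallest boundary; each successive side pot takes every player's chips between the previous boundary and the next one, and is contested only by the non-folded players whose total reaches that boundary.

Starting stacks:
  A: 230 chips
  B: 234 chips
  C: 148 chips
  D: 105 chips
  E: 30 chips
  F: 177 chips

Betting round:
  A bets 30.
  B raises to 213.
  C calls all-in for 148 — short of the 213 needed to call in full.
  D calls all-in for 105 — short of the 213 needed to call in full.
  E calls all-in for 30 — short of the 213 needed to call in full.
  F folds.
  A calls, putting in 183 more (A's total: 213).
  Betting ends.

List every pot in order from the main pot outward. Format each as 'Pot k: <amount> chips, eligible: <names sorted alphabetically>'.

Contributions: A=213, B=213, C=148, D=105, E=30
Folded: F
Pot levels (distinct totals of non-folded players): 30, 105, 148, 213
Layer 1-30: 30 each from A, B, C, D, E = 30*5 = 150 chips; eligible A, B, C, D, E
Layer 31-105: 75 each from A, B, C, D = 75*4 = 300 chips; eligible A, B, C, D
Layer 106-148: 43 each from A, B, C = 43*3 = 129 chips; eligible A, B, C
Layer 149-213: 65 each from A, B = 65*2 = 130 chips; eligible A, B

Pot 1: 150 chips, eligible: A, B, C, D, E
Pot 2: 300 chips, eligible: A, B, C, D
Pot 3: 129 chips, eligible: A, B, C
Pot 4: 130 chips, eligible: A, B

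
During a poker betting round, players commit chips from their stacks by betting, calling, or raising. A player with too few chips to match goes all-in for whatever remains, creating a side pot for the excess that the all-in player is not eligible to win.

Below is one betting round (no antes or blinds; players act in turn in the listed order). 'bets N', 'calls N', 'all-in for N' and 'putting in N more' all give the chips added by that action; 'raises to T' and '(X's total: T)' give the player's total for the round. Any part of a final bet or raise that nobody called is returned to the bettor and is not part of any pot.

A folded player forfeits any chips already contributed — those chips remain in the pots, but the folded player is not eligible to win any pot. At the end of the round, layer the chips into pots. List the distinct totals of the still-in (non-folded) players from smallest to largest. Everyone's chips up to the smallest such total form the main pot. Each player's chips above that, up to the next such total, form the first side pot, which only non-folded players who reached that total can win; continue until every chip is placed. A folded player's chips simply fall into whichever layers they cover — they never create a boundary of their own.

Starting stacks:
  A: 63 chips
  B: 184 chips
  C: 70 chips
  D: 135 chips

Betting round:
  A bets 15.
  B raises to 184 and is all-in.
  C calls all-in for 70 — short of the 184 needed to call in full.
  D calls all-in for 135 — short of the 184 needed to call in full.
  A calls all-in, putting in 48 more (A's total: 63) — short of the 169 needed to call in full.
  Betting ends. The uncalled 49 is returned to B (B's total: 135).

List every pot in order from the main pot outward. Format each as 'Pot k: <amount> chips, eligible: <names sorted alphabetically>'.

Pot 1: 252 chips, eligible: A, B, C, D
Pot 2: 21 chips, eligible: B, C, D
Pot 3: 130 chips, eligible: B, D

Derivation:
Contributions (after 49 returned to B): A=63, B=135, C=70, D=135
Pot levels (distinct totals of non-folded players): 63, 70, 135
Layer 1-63: 63 each from A, B, C, D = 63*4 = 252 chips; eligible A, B, C, D
Layer 64-70: 7 each from B, C, D = 7*3 = 21 chips; eligible B, C, D
Layer 71-135: 65 each from B, D = 65*2 = 130 chips; eligible B, D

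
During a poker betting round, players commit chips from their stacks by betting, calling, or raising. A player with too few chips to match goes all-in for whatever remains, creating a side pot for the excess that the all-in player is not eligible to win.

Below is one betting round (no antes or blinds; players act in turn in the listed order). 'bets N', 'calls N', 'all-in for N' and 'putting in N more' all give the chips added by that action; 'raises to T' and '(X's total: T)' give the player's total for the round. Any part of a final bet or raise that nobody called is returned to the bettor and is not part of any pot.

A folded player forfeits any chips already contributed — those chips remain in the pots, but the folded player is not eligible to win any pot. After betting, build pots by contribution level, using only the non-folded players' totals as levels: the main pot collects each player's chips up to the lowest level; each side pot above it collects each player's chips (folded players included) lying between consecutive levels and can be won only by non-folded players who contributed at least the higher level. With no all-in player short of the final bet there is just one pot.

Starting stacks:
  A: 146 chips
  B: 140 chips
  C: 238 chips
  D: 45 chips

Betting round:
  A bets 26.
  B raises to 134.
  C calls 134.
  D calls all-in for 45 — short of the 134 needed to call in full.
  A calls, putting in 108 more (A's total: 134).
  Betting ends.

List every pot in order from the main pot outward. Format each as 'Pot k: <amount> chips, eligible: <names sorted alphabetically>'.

Pot 1: 180 chips, eligible: A, B, C, D
Pot 2: 267 chips, eligible: A, B, C

Derivation:
Contributions: A=134, B=134, C=134, D=45
Pot levels (distinct totals of non-folded players): 45, 134
Layer 1-45: 45 each from A, B, C, D = 45*4 = 180 chips; eligible A, B, C, D
Layer 46-134: 89 each from A, B, C = 89*3 = 267 chips; eligible A, B, C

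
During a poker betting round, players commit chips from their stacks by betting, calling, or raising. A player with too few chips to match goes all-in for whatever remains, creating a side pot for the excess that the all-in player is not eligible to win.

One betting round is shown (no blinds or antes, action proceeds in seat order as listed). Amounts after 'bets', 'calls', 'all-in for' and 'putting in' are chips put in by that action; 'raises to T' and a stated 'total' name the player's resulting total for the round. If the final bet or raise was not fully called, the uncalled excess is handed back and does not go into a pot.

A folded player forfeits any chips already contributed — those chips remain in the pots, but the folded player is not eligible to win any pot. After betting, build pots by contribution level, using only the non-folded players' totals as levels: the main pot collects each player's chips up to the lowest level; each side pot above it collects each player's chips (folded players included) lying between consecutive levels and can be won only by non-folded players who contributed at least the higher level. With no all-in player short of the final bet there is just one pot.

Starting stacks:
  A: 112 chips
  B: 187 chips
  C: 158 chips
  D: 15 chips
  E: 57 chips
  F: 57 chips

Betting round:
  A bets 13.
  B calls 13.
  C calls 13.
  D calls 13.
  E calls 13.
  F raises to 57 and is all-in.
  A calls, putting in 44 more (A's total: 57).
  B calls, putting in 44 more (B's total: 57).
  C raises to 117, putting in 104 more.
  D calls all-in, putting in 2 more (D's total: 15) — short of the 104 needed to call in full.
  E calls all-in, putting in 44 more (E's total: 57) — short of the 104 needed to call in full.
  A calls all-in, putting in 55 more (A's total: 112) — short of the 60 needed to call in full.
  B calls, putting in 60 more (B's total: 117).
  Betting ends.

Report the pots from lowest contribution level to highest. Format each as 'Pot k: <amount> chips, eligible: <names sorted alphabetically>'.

Contributions: A=112, B=117, C=117, D=15, E=57, F=57
Pot levels (distinct totals of non-folded players): 15, 57, 112, 117
Layer 1-15: 15 each from A, B, C, D, E, F = 15*6 = 90 chips; eligible A, B, C, D, E, F
Layer 16-57: 42 each from A, B, C, E, F = 42*5 = 210 chips; eligible A, B, C, E, F
Layer 58-112: 55 each from A, B, C = 55*3 = 165 chips; eligible A, B, C
Layer 113-117: 5 each from B, C = 5*2 = 10 chips; eligible B, C

Pot 1: 90 chips, eligible: A, B, C, D, E, F
Pot 2: 210 chips, eligible: A, B, C, E, F
Pot 3: 165 chips, eligible: A, B, C
Pot 4: 10 chips, eligible: B, C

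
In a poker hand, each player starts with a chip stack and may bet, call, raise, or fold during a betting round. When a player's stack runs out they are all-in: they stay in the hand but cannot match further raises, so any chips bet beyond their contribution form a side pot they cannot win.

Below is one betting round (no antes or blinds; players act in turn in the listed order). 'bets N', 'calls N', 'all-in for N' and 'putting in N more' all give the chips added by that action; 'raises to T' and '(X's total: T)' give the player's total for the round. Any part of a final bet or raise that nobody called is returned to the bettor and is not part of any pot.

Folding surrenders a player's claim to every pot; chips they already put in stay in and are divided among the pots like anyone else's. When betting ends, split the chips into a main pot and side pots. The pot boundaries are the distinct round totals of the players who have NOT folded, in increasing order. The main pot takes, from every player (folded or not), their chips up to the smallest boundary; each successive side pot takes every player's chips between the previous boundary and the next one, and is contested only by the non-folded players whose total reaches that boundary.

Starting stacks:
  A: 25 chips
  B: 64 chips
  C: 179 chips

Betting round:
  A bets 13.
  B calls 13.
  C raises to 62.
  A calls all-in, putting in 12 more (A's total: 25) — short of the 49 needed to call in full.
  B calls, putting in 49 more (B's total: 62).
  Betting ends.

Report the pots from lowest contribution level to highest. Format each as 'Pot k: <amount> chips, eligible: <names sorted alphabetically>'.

Contributions: A=25, B=62, C=62
Pot levels (distinct totals of non-folded players): 25, 62
Layer 1-25: 25 each from A, B, C = 25*3 = 75 chips; eligible A, B, C
Layer 26-62: 37 each from B, C = 37*2 = 74 chips; eligible B, C

Pot 1: 75 chips, eligible: A, B, C
Pot 2: 74 chips, eligible: B, C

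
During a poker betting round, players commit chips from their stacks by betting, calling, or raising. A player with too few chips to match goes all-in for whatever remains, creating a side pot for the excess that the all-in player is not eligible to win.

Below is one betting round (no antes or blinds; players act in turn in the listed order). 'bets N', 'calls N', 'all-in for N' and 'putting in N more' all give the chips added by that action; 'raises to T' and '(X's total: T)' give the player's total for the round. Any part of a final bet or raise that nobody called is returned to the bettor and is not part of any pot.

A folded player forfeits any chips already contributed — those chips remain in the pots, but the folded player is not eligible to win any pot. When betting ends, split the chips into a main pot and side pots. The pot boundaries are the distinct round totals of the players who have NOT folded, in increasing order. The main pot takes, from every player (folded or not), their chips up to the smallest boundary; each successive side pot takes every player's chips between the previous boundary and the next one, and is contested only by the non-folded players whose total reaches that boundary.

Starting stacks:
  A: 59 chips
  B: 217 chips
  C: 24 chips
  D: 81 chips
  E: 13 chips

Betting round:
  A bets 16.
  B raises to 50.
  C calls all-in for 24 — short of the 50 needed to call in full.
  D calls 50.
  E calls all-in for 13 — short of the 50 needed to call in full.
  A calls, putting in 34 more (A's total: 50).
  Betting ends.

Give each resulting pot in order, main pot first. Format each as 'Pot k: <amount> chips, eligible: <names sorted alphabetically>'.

Pot 1: 65 chips, eligible: A, B, C, D, E
Pot 2: 44 chips, eligible: A, B, C, D
Pot 3: 78 chips, eligible: A, B, D

Derivation:
Contributions: A=50, B=50, C=24, D=50, E=13
Pot levels (distinct totals of non-folded players): 13, 24, 50
Layer 1-13: 13 each from A, B, C, D, E = 13*5 = 65 chips; eligible A, B, C, D, E
Layer 14-24: 11 each from A, B, C, D = 11*4 = 44 chips; eligible A, B, C, D
Layer 25-50: 26 each from A, B, D = 26*3 = 78 chips; eligible A, B, D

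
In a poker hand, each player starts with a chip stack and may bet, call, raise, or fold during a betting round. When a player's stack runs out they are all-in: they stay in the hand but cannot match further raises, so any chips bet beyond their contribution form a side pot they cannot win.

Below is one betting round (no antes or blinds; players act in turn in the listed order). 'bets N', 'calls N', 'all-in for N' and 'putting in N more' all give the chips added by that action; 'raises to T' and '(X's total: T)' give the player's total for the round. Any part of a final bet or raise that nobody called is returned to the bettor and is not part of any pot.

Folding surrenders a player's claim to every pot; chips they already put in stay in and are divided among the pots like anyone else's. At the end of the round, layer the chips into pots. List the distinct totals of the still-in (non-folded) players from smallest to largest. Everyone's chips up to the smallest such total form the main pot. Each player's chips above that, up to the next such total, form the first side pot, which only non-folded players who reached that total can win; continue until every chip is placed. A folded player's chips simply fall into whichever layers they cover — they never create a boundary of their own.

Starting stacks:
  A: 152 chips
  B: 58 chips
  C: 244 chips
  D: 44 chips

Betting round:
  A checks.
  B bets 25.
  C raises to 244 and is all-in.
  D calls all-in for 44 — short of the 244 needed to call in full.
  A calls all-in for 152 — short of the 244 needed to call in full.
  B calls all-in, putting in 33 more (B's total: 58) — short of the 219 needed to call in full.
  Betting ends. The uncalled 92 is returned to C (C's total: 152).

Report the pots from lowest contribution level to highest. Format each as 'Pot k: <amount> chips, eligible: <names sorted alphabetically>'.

Pot 1: 176 chips, eligible: A, B, C, D
Pot 2: 42 chips, eligible: A, B, C
Pot 3: 188 chips, eligible: A, C

Derivation:
Contributions (after 92 returned to C): A=152, B=58, C=152, D=44
Pot levels (distinct totals of non-folded players): 44, 58, 152
Layer 1-44: 44 each from A, B, C, D = 44*4 = 176 chips; eligible A, B, C, D
Layer 45-58: 14 each from A, B, C = 14*3 = 42 chips; eligible A, B, C
Layer 59-152: 94 each from A, C = 94*2 = 188 chips; eligible A, C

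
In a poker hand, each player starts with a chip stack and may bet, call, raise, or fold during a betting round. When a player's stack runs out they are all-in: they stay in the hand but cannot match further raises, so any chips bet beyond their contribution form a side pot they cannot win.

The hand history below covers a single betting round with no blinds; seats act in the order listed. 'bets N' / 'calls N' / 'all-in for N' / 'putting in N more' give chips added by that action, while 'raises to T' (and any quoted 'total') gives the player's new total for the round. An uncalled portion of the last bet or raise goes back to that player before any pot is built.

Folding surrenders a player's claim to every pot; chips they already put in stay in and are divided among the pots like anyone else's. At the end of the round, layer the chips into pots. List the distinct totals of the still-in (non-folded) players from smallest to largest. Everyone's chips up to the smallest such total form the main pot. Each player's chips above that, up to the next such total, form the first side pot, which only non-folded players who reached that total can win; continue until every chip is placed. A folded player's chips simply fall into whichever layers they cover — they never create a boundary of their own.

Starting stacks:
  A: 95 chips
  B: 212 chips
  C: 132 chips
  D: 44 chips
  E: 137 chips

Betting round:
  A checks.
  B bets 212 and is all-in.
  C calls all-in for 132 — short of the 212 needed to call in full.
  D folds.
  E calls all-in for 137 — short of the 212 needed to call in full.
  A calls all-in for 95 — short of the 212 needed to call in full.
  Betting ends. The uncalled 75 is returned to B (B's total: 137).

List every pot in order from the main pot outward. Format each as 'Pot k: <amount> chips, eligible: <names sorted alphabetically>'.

Contributions (after 75 returned to B): A=95, B=137, C=132, E=137
Folded: D
Pot levels (distinct totals of non-folded players): 95, 132, 137
Layer 1-95: 95 each from A, B, C, E = 95*4 = 380 chips; eligible A, B, C, E
Layer 96-132: 37 each from B, C, E = 37*3 = 111 chips; eligible B, C, E
Layer 133-137: 5 each from B, E = 5*2 = 10 chips; eligible B, E

Pot 1: 380 chips, eligible: A, B, C, E
Pot 2: 111 chips, eligible: B, C, E
Pot 3: 10 chips, eligible: B, E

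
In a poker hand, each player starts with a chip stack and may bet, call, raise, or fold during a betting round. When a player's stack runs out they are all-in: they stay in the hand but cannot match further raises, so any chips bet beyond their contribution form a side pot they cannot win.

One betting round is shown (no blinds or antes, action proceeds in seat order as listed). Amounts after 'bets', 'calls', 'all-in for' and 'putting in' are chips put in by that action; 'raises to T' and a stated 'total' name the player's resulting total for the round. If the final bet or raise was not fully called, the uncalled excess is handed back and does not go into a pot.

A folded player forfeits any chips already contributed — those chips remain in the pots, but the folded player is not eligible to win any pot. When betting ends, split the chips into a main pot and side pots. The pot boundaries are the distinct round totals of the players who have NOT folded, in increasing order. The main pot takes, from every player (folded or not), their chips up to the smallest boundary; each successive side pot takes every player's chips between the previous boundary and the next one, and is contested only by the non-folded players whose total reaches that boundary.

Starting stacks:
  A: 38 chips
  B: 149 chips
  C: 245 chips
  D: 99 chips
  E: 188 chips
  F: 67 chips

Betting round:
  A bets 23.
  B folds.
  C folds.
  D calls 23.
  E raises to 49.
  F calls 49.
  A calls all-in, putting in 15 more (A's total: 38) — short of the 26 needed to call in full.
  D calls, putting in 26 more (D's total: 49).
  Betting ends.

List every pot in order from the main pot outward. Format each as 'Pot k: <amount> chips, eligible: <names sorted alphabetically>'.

Contributions: A=38, D=49, E=49, F=49
Folded: B, C
Pot levels (distinct totals of non-folded players): 38, 49
Layer 1-38: 38 each from A, D, E, F = 38*4 = 152 chips; eligible A, D, E, F
Layer 39-49: 11 each from D, E, F = 11*3 = 33 chips; eligible D, E, F

Pot 1: 152 chips, eligible: A, D, E, F
Pot 2: 33 chips, eligible: D, E, F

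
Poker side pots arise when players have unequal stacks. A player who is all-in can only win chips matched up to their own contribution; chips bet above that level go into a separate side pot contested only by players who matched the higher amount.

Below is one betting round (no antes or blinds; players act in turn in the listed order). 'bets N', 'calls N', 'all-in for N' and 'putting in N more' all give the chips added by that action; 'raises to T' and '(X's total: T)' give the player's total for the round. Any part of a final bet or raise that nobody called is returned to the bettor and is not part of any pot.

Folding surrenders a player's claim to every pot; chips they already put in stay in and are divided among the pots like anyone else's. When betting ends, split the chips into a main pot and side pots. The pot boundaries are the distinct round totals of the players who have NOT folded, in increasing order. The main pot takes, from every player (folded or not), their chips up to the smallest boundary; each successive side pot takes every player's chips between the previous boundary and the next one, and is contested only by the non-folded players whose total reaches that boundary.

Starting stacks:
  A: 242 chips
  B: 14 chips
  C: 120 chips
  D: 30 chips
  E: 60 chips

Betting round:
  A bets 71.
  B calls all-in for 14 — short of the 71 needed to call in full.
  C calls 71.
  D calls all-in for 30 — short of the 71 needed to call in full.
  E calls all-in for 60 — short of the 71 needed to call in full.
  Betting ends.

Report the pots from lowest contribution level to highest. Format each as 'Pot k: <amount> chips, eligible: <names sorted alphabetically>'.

Contributions: A=71, B=14, C=71, D=30, E=60
Pot levels (distinct totals of non-folded players): 14, 30, 60, 71
Layer 1-14: 14 each from A, B, C, D, E = 14*5 = 70 chips; eligible A, B, C, D, E
Layer 15-30: 16 each from A, C, D, E = 16*4 = 64 chips; eligible A, C, D, E
Layer 31-60: 30 each from A, C, E = 30*3 = 90 chips; eligible A, C, E
Layer 61-71: 11 each from A, C = 11*2 = 22 chips; eligible A, C

Pot 1: 70 chips, eligible: A, B, C, D, E
Pot 2: 64 chips, eligible: A, C, D, E
Pot 3: 90 chips, eligible: A, C, E
Pot 4: 22 chips, eligible: A, C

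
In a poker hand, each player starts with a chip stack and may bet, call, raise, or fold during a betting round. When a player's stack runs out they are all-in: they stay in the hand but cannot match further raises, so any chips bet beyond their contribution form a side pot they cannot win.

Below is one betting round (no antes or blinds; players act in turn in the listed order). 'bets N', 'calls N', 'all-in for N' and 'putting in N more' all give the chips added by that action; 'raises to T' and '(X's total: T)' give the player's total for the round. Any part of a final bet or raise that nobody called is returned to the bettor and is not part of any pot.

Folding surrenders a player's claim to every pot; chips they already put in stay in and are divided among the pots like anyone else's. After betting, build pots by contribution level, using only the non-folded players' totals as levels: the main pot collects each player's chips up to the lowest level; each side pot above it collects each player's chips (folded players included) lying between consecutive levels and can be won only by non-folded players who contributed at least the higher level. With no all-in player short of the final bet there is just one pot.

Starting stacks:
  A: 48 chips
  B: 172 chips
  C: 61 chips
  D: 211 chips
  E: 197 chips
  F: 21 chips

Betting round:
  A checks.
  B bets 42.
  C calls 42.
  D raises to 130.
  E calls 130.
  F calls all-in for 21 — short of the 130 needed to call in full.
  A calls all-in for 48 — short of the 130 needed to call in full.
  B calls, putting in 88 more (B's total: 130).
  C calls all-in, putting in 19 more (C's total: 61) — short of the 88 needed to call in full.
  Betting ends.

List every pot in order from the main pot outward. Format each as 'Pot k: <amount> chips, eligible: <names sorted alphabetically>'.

Contributions: A=48, B=130, C=61, D=130, E=130, F=21
Pot levels (distinct totals of non-folded players): 21, 48, 61, 130
Layer 1-21: 21 each from A, B, C, D, E, F = 21*6 = 126 chips; eligible A, B, C, D, E, F
Layer 22-48: 27 each from A, B, C, D, E = 27*5 = 135 chips; eligible A, B, C, D, E
Layer 49-61: 13 each from B, C, D, E = 13*4 = 52 chips; eligible B, C, D, E
Layer 62-130: 69 each from B, D, E = 69*3 = 207 chips; eligible B, D, E

Pot 1: 126 chips, eligible: A, B, C, D, E, F
Pot 2: 135 chips, eligible: A, B, C, D, E
Pot 3: 52 chips, eligible: B, C, D, E
Pot 4: 207 chips, eligible: B, D, E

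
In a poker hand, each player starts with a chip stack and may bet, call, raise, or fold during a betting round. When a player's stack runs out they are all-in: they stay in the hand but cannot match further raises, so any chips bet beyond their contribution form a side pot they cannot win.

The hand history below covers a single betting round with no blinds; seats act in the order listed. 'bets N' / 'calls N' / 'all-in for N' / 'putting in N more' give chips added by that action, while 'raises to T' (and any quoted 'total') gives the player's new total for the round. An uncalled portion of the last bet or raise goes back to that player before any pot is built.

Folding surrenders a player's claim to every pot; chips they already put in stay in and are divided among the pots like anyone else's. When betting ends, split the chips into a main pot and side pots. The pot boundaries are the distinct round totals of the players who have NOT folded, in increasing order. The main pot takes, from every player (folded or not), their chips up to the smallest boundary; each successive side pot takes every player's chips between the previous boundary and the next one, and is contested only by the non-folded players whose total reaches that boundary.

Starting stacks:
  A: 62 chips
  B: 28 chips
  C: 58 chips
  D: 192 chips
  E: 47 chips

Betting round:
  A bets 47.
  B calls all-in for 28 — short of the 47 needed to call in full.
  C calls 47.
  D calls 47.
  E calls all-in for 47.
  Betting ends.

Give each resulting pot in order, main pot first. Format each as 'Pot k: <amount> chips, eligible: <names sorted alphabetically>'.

Pot 1: 140 chips, eligible: A, B, C, D, E
Pot 2: 76 chips, eligible: A, C, D, E

Derivation:
Contributions: A=47, B=28, C=47, D=47, E=47
Pot levels (distinct totals of non-folded players): 28, 47
Layer 1-28: 28 each from A, B, C, D, E = 28*5 = 140 chips; eligible A, B, C, D, E
Layer 29-47: 19 each from A, C, D, E = 19*4 = 76 chips; eligible A, C, D, E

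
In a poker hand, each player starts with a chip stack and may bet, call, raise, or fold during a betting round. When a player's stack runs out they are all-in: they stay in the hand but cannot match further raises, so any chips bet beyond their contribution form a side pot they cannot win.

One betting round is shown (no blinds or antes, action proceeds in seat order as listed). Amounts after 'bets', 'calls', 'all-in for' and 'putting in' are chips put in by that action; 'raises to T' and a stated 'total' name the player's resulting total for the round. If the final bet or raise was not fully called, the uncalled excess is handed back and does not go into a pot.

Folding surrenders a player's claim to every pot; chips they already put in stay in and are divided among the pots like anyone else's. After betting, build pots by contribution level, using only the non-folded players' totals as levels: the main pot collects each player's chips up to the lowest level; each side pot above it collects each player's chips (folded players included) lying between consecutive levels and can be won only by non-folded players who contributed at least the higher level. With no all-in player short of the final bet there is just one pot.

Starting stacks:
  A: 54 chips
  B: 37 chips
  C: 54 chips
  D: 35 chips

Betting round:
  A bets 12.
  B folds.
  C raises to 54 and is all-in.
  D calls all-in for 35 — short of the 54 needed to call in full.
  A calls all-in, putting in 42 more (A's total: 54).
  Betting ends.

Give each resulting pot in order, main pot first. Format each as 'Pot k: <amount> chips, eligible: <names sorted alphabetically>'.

Pot 1: 105 chips, eligible: A, C, D
Pot 2: 38 chips, eligible: A, C

Derivation:
Contributions: A=54, C=54, D=35
Folded: B
Pot levels (distinct totals of non-folded players): 35, 54
Layer 1-35: 35 each from A, C, D = 35*3 = 105 chips; eligible A, C, D
Layer 36-54: 19 each from A, C = 19*2 = 38 chips; eligible A, C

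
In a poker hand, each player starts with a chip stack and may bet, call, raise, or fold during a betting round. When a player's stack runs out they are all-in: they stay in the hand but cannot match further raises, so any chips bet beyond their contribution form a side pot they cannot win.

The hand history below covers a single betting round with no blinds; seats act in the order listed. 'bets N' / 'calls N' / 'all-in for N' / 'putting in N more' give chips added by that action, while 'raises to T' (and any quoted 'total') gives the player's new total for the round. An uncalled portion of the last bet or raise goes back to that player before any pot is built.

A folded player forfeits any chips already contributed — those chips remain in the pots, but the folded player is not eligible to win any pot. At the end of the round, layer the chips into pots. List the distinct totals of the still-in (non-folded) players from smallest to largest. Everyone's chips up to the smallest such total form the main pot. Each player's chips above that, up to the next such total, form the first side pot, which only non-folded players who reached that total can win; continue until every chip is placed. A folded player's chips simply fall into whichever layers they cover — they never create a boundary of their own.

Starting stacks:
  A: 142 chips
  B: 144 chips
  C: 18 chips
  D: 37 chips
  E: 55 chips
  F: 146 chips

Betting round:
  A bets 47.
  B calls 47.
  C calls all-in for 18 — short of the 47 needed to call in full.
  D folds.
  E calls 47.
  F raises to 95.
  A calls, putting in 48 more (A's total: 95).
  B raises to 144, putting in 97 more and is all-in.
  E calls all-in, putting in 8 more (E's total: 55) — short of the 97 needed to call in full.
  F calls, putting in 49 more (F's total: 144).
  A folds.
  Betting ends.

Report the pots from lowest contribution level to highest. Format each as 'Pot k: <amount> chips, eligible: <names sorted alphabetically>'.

Contributions: A=95, B=144, C=18, E=55, F=144
Folded: A, D
Pot levels (distinct totals of non-folded players): 18, 55, 144
Layer 1-18: 18 each from A, B, C, E, F = 18*5 = 90 chips; eligible B, C, E, F
Layer 19-55: 37 each from A, B, E, F = 37*4 = 148 chips; eligible B, E, F
Layer 56-144: A 40 + B 89 + F 89 = 218 chips; eligible B, F

Pot 1: 90 chips, eligible: B, C, E, F
Pot 2: 148 chips, eligible: B, E, F
Pot 3: 218 chips, eligible: B, F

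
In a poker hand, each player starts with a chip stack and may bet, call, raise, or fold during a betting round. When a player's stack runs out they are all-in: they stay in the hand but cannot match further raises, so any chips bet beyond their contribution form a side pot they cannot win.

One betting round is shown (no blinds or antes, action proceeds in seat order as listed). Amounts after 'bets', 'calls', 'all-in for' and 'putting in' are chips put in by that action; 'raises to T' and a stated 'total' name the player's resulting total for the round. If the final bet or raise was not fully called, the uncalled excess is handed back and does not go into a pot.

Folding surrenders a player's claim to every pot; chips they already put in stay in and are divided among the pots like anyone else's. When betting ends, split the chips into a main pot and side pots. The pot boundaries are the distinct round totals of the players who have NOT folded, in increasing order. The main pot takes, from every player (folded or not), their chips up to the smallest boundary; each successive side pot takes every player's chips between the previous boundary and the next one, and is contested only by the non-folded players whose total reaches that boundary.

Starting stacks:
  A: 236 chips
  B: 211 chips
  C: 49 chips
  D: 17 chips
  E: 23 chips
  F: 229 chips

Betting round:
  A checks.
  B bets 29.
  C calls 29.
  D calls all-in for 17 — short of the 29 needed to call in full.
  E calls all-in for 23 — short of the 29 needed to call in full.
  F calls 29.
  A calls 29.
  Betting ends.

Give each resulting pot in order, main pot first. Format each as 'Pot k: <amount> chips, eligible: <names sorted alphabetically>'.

Pot 1: 102 chips, eligible: A, B, C, D, E, F
Pot 2: 30 chips, eligible: A, B, C, E, F
Pot 3: 24 chips, eligible: A, B, C, F

Derivation:
Contributions: A=29, B=29, C=29, D=17, E=23, F=29
Pot levels (distinct totals of non-folded players): 17, 23, 29
Layer 1-17: 17 each from A, B, C, D, E, F = 17*6 = 102 chips; eligible A, B, C, D, E, F
Layer 18-23: 6 each from A, B, C, E, F = 6*5 = 30 chips; eligible A, B, C, E, F
Layer 24-29: 6 each from A, B, C, F = 6*4 = 24 chips; eligible A, B, C, F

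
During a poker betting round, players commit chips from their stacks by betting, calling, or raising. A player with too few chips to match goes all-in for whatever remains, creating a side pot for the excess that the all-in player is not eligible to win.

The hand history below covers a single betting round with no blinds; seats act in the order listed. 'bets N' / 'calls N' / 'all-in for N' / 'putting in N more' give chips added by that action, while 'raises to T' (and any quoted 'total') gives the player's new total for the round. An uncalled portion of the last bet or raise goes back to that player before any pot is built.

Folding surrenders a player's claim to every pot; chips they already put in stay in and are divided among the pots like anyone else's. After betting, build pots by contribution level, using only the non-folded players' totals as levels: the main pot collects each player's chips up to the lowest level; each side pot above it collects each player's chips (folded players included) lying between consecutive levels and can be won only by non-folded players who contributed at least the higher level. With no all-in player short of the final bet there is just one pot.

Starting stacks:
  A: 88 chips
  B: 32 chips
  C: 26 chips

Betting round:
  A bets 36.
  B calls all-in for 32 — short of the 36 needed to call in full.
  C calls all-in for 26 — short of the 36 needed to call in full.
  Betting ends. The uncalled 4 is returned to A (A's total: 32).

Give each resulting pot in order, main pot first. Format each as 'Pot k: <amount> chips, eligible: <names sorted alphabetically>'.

Contributions (after 4 returned to A): A=32, B=32, C=26
Pot levels (distinct totals of non-folded players): 26, 32
Layer 1-26: 26 each from A, B, C = 26*3 = 78 chips; eligible A, B, C
Layer 27-32: 6 each from A, B = 6*2 = 12 chips; eligible A, B

Pot 1: 78 chips, eligible: A, B, C
Pot 2: 12 chips, eligible: A, B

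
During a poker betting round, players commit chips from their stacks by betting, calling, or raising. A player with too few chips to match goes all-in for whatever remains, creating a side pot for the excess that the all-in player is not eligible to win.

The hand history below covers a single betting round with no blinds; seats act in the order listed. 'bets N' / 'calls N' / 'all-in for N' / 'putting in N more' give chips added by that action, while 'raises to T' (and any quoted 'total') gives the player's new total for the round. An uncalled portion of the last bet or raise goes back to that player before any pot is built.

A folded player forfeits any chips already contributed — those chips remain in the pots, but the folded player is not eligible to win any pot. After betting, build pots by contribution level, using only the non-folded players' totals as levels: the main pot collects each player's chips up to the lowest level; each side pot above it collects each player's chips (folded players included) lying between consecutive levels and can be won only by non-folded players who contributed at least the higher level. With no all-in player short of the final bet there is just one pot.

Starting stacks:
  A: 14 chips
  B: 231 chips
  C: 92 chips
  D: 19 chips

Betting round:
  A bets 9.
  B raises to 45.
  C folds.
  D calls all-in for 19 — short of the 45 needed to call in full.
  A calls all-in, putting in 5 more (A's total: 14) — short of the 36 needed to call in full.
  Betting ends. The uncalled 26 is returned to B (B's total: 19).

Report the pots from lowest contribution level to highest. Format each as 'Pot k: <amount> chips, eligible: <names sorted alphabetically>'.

Contributions (after 26 returned to B): A=14, B=19, D=19
Folded: C
Pot levels (distinct totals of non-folded players): 14, 19
Layer 1-14: 14 each from A, B, D = 14*3 = 42 chips; eligible A, B, D
Layer 15-19: 5 each from B, D = 5*2 = 10 chips; eligible B, D

Pot 1: 42 chips, eligible: A, B, D
Pot 2: 10 chips, eligible: B, D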